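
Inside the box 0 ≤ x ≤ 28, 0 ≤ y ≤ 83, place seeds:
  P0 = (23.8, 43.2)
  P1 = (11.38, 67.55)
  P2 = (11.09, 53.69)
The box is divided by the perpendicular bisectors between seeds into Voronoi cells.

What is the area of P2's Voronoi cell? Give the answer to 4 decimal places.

Area of P2's cell: 456.5313

1. box [0,28]×[0,83]: [(0, 0) (28, 0) (28, 83) (0, 83)]
2. ⊥bis P2·P0 via (17.445,48.445): [(0, 27.3081) (28, 61.2338) (28, 83) (0, 83)]  |A|=1084.4138
3. ⊥bis P2·P1 via (11.235,60.62): [(0, 60.8551) (0, 27.3081) (27.2174, 60.2856)]  |A|=456.5313
4. canonical 3-gon: [(0, 60.8551) (0, 27.3081) (27.2174, 60.2856)]
5. shoelace: 456.5313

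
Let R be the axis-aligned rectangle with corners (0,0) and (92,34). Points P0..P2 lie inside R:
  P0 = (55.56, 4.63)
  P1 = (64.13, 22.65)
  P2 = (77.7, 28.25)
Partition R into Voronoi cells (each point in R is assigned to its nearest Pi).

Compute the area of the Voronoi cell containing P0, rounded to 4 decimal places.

1. box [0,92]×[0,34]: [(0, 0) (92, 0) (92, 34) (0, 34)]
2. ⊥bis P0·P1 via (59.845,13.64): [(0, 0) (88.5256, 0) (17.0344, 34) (0, 34)]  |A|=1794.5194
3. ⊥bis P0·P2 via (66.63,16.44): [(0, 0) (84.169, 0) (79.6819, 4.2059) (17.0344, 34) (0, 34)]  |A|=1785.3576
4. canonical 5-gon: [(0, 0) (84.169, 0) (79.6819, 4.2059) (17.0344, 34) (0, 34)]
5. shoelace: 1785.3576

Area of P0's cell: 1785.3576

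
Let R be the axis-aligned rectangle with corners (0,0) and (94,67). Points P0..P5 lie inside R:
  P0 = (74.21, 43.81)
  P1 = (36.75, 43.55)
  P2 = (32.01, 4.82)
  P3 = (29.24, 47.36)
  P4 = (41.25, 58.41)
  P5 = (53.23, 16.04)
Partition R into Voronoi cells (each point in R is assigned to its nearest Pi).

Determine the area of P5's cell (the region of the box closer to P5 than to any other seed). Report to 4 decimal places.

Area of P5's cell: 1282.3484

1. box [0,94]×[0,67]: [(0, 0) (94, 0) (94, 67) (0, 67)]
2. ⊥bis P5·P0 via (63.72,29.925): [(0, 0) (94, 0) (94, 7.0487) (14.646, 67) (0, 67)]  |A|=3919.3126
3. ⊥bis P5·P1 via (44.99,29.795): [(0, 2.8435) (0, 0) (94, 0) (94, 7.0487) (55.5325, 36.1106)]  |A|=1911.7233
4. ⊥bis P5·P2 via (42.62,10.43): [(35.414, 24.0585) (48.1348, 0) (94, 0) (94, 7.0487) (55.5325, 36.1106)]  |A|=1282.3484
5. ⊥bis P5·P3 via (41.235,31.7): [(35.414, 24.0585) (48.1348, 0) (94, 0) (94, 7.0487) (55.5325, 36.1106)]  |A|=1282.3484
6. ⊥bis P5·P4 via (47.24,37.225): [(35.414, 24.0585) (48.1348, 0) (94, 0) (94, 7.0487) (55.5325, 36.1106)]  |A|=1282.3484
7. canonical 5-gon: [(35.414, 24.0585) (48.1348, 0) (94, 0) (94, 7.0487) (55.5325, 36.1106)]
8. shoelace: 1282.3484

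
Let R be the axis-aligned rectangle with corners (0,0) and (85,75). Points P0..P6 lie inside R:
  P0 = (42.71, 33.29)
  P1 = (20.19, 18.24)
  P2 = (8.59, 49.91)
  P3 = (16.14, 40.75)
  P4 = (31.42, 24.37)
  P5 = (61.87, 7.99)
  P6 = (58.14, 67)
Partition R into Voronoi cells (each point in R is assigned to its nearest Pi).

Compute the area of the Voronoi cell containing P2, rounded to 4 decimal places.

Area of P2's cell: 826.3497

1. box [0,85]×[0,75]: [(0, 0) (85, 0) (85, 75) (0, 75)]
2. ⊥bis P2·P0 via (25.65,41.6): [(0, 0) (5.3865, 0) (41.9193, 75) (0, 75)]  |A|=1773.9654
3. ⊥bis P2·P1 via (14.39,34.075): [(0, 28.8043) (23.6338, 37.4608) (41.9193, 75) (0, 75)]  |A|=1332.6982
4. ⊥bis P2·P3 via (12.365,45.33): [(0, 35.1383) (37.5974, 66.1275) (41.9193, 75) (0, 75)]  |A|=935.3133
5. ⊥bis P2·P4 via (20.005,37.14): [(0, 35.1383) (37.5974, 66.1275) (41.9193, 75) (0, 75)]  |A|=935.3133
6. ⊥bis P2·P5 via (35.23,28.95): [(0, 35.1383) (37.5974, 66.1275) (41.9193, 75) (0, 75)]  |A|=935.3133
7. ⊥bis P2·P6 via (33.365,58.455): [(0, 35.1383) (32.2414, 61.7128) (27.6586, 75) (0, 75)]  |A|=826.3497
8. canonical 4-gon: [(0, 35.1383) (32.2414, 61.7128) (27.6586, 75) (0, 75)]
9. shoelace: 826.3497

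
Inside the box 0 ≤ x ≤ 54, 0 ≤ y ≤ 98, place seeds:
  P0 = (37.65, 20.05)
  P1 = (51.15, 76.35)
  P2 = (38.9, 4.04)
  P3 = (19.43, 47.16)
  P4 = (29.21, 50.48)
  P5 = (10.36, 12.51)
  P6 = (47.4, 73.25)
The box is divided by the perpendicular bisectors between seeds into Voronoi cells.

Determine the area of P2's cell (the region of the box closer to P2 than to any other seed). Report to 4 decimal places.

Area of P2's cell: 365.1962

1. box [0,54]×[0,98]: [(0, 0) (54, 0) (54, 98) (0, 98)]
2. ⊥bis P2·P0 via (38.275,12.045): [(0, 9.0566) (0, 0) (54, 0) (54, 13.2727)]  |A|=602.8933
3. ⊥bis P2·P1 via (45.025,40.195): [(0, 9.0566) (0, 0) (54, 0) (54, 13.2727)]  |A|=602.8933
4. ⊥bis P2·P3 via (29.165,25.6): [(0, 9.0566) (0, 0) (54, 0) (54, 13.2727)]  |A|=602.8933
5. ⊥bis P2·P4 via (34.055,27.26): [(0, 9.0566) (0, 0) (54, 0) (54, 13.2727)]  |A|=602.8933
6. ⊥bis P2·P5 via (24.63,8.275): [(25.4517, 11.0438) (22.1742, 0) (54, 0) (54, 13.2727)]  |A|=365.1962
7. ⊥bis P2·P6 via (43.15,38.645): [(25.4517, 11.0438) (22.1742, 0) (54, 0) (54, 13.2727)]  |A|=365.1962
8. canonical 4-gon: [(25.4517, 11.0438) (22.1742, 0) (54, 0) (54, 13.2727)]
9. shoelace: 365.1962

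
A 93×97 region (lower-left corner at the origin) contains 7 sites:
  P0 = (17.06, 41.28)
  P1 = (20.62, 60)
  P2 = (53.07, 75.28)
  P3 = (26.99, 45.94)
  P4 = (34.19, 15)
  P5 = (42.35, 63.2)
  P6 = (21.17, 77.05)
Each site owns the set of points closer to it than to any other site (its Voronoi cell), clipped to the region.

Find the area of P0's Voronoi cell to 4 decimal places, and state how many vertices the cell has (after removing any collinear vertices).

1. box [0,93]×[0,97]: [(0, 0) (93, 0) (93, 97) (0, 97)]
2. ⊥bis P0·P1 via (18.84,50.64): [(0, 54.2228) (0, 0) (93, 0) (93, 36.5369)]  |A|=4220.3281
3. ⊥bis P0·P2 via (35.065,58.28): [(47.4081, 45.2072) (0, 54.2228) (0, 0) (90.0919, 0)]  |A|=3321.7021
4. ⊥bis P0·P3 via (22.025,43.61): [(18.7147, 50.6638) (0, 54.2228) (0, 0) (42.4905, 0)]  |A|=1583.7492
5. ⊥bis P0·P4 via (25.625,28.14): [(28.4276, 29.9668) (18.7147, 50.6638) (0, 54.2228) (0, 11.4369)]  |A|=784.5349
6. ⊥bis P0·P5 via (29.705,52.24): [(28.4276, 29.9668) (18.7147, 50.6638) (0, 54.2228) (0, 11.4369)]  |A|=784.5349
7. ⊥bis P0·P6 via (19.115,59.165): [(28.4276, 29.9668) (18.7147, 50.6638) (0, 54.2228) (0, 11.4369)]  |A|=784.5349
8. canonical 4-gon: [(28.4276, 29.9668) (18.7147, 50.6638) (0, 54.2228) (0, 11.4369)]
9. shoelace: 784.5349

Area of P0's cell: 784.5349 (4 vertices)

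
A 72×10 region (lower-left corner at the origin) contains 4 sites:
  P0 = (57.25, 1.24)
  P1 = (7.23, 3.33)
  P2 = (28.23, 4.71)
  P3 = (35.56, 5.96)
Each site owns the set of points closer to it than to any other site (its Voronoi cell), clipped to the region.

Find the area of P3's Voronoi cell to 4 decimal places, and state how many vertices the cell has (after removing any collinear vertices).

Area of P3's cell: 147.5753 (4 vertices)

1. box [0,72]×[0,10]: [(0, 0) (72, 0) (72, 10) (0, 10)]
2. ⊥bis P3·P0 via (46.405,3.6): [(0, 0) (45.6216, 0) (47.7977, 10) (0, 10)]  |A|=467.0966
3. ⊥bis P3·P1 via (21.395,4.645): [(21.8262, 0) (45.6216, 0) (47.7977, 10) (20.8979, 10)]  |A|=253.4761
4. ⊥bis P3·P2 via (31.895,5.335): [(32.8048, 0) (45.6216, 0) (47.7977, 10) (31.0995, 10)]  |A|=147.5753
5. canonical 4-gon: [(32.8048, 0) (45.6216, 0) (47.7977, 10) (31.0995, 10)]
6. shoelace: 147.5753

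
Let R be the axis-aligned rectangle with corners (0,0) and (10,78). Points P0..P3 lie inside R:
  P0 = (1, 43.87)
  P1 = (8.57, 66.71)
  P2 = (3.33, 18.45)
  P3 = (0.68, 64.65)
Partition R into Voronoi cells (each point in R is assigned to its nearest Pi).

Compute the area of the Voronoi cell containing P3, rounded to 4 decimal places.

Area of P3's cell: 106.6626

1. box [0,10]×[0,78]: [(0, 0) (10, 0) (10, 78) (0, 78)]
2. ⊥bis P3·P0 via (0.84,54.26): [(0, 54.2471) (10, 54.4011) (10, 78) (0, 78)]  |A|=236.7594
3. ⊥bis P3·P1 via (4.625,65.68): [(0, 54.2471) (7.5796, 54.3638) (1.4084, 78) (0, 78)]  |A|=106.6626
4. ⊥bis P3·P2 via (2.005,41.55): [(0, 54.2471) (7.5796, 54.3638) (1.4084, 78) (0, 78)]  |A|=106.6626
5. canonical 4-gon: [(0, 54.2471) (7.5796, 54.3638) (1.4084, 78) (0, 78)]
6. shoelace: 106.6626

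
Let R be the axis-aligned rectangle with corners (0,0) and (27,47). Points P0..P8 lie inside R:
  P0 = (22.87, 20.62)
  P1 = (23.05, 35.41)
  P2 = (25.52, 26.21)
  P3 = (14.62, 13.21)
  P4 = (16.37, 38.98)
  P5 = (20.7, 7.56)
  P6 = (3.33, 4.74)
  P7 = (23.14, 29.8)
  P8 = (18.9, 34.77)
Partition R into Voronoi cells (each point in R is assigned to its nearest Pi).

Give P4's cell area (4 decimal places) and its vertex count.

Area of P4's cell: 316.5012 (5 vertices)

1. box [0,27]×[0,47]: [(0, 0) (27, 0) (27, 47) (0, 47)]
2. ⊥bis P4·P0 via (19.62,29.8): [(0, 22.8539) (27, 32.4127) (27, 47) (0, 47)]  |A|=522.9
3. ⊥bis P4·P1 via (19.71,37.195): [(0, 22.8539) (14.8566, 28.1136) (24.9501, 47) (0, 47)]  |A|=414.9732
4. ⊥bis P4·P2 via (20.945,32.595): [(0, 22.8539) (14.5286, 27.9975) (14.9596, 28.3063) (24.9501, 47) (0, 47)]  |A|=414.9475
5. ⊥bis P4·P3 via (15.495,26.095): [(0, 27.1472) (10.1752, 26.4563) (14.5286, 27.9975) (14.9596, 28.3063) (24.9501, 47) (0, 47)]  |A|=393.1048
6. ⊥bis P4·P5 via (18.535,23.27): [(0, 27.1472) (10.1752, 26.4563) (14.5286, 27.9975) (14.9596, 28.3063) (24.9501, 47) (0, 47)]  |A|=393.1048
7. ⊥bis P4·P6 via (9.85,21.86): [(0, 27.1472) (10.1752, 26.4563) (14.5286, 27.9975) (14.9596, 28.3063) (24.9501, 47) (0, 47)]  |A|=393.1048
8. ⊥bis P4·P7 via (19.755,34.39): [(0, 27.1472) (9.0963, 26.5295) (17.2065, 32.5105) (24.9501, 47) (0, 47)]  |A|=381.2623
9. ⊥bis P4·P8 via (17.635,36.875): [(0, 27.1472) (1.3007, 27.0589) (20.4398, 38.5605) (24.9501, 47) (0, 47)]  |A|=316.5012
10. canonical 5-gon: [(0, 27.1472) (1.3007, 27.0589) (20.4398, 38.5605) (24.9501, 47) (0, 47)]
11. shoelace: 316.5012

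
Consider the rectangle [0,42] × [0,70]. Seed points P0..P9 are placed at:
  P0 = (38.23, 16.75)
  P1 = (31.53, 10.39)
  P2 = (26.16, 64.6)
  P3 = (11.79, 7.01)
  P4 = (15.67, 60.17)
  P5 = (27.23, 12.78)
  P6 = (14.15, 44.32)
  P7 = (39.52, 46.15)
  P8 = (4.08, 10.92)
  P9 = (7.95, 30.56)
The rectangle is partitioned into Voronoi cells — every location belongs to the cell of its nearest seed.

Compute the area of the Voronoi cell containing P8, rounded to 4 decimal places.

1. box [0,42]×[0,70]: [(0, 0) (42, 0) (42, 70) (0, 70)]
2. ⊥bis P8·P0 via (21.155,13.835): [(0, 0) (23.5169, 0) (11.5667, 70) (0, 70)]  |A|=1227.9236
3. ⊥bis P8·P1 via (17.805,10.655): [(0, 0) (17.5993, 0) (18.2005, 31.1411) (11.5667, 70) (0, 70)]  |A|=1135.7832
4. ⊥bis P8·P2 via (15.12,37.76): [(0, 43.9793) (0, 0) (17.5993, 0) (18.2005, 31.1411) (17.2179, 36.8971)]  |A|=720.3269
5. ⊥bis P8·P3 via (7.935,8.965): [(0, 43.9793) (0, 0) (3.3885, 0) (18.1617, 29.1307) (18.2005, 31.1411) (17.2179, 36.8971)]  |A|=513.3423
6. ⊥bis P8·P4 via (9.875,35.545): [(0, 37.8689) (0, 0) (3.3885, 0) (18.1617, 29.1307) (18.2005, 31.1411) (17.7657, 33.6881)]  |A|=433.3785
7. ⊥bis P8·P5 via (15.655,11.85): [(13.8259, 34.6152) (0, 37.8689) (0, 0) (3.3885, 0) (14.7993, 22.5005)]  |A|=400.5035
8. ⊥bis P8·P6 via (9.115,27.62): [(14.5189, 25.9908) (0, 30.3681) (0, 0) (3.3885, 0) (14.7993, 22.5005)]  |A|=287.5591
9. ⊥bis P8·P7 via (21.8,28.535): [(14.5189, 25.9908) (0, 30.3681) (0, 0) (3.3885, 0) (14.7993, 22.5005)]  |A|=287.5591
10. ⊥bis P8·P9 via (6.015,20.74): [(0, 21.9252) (0, 0) (3.3885, 0) (13.1896, 19.3263)]  |A|=177.336
11. canonical 4-gon: [(0, 21.9252) (0, 0) (3.3885, 0) (13.1896, 19.3263)]
12. shoelace: 177.336

Area of P8's cell: 177.3360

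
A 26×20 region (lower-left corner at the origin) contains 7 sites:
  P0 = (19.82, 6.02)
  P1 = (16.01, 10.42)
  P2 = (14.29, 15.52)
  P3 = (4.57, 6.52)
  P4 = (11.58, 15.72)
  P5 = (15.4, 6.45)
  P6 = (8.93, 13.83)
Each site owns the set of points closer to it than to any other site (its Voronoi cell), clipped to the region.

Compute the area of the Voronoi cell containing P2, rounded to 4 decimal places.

1. box [0,26]×[0,20]: [(0, 0) (26, 0) (26, 20) (0, 20)]
2. ⊥bis P2·P0 via (17.055,10.77): [(0, 0.8422) (26, 15.9769) (26, 20) (0, 20)]  |A|=301.3514
3. ⊥bis P2·P1 via (15.15,12.97): [(0, 7.8606) (26, 16.6292) (26, 20) (0, 20)]  |A|=201.6325
4. ⊥bis P2·P3 via (9.43,11.02): [(9.4153, 11.0359) (26, 16.6292) (26, 20) (1.1152, 20)]  |A|=139.4864
5. ⊥bis P2·P4 via (12.935,15.62): [(12.6779, 12.1363) (26, 16.6292) (26, 20) (13.2582, 20)]  |A|=72.5518
6. ⊥bis P2·P5 via (14.845,10.985): [(12.6779, 12.1363) (26, 16.6292) (26, 20) (13.2582, 20)]  |A|=72.5518
7. ⊥bis P2·P6 via (11.61,14.675): [(12.6779, 12.1363) (26, 16.6292) (26, 20) (13.2582, 20)]  |A|=72.5518
8. canonical 4-gon: [(12.6779, 12.1363) (26, 16.6292) (26, 20) (13.2582, 20)]
9. shoelace: 72.5518

Area of P2's cell: 72.5518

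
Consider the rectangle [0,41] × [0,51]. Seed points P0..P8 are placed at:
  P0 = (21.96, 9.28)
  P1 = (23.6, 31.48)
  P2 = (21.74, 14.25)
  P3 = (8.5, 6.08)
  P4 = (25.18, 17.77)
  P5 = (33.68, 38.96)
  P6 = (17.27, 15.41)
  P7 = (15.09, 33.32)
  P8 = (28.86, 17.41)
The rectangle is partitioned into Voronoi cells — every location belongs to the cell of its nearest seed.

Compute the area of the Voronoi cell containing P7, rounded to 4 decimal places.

1. box [0,41]×[0,51]: [(0, 0) (41, 0) (41, 51) (0, 51)]
2. ⊥bis P7·P0 via (18.525,21.3): [(0, 16.006) (41, 27.7228) (41, 51) (0, 51)]  |A|=1194.5595
3. ⊥bis P7·P1 via (19.345,32.4): [(0, 16.006) (16.8409, 20.8187) (23.3666, 51) (0, 51)]  |A|=647.2827
4. ⊥bis P7·P2 via (18.415,23.785): [(0, 17.3634) (17.4062, 23.4332) (23.3666, 51) (0, 51)]  |A|=614.8144
5. ⊥bis P7·P3 via (11.795,19.7): [(0, 22.5535) (8.7872, 20.4277) (17.4062, 23.4332) (23.3666, 51) (0, 51)]  |A|=592.0112
6. ⊥bis P7·P4 via (20.135,25.545): [(0, 22.5535) (8.7872, 20.4277) (16.2697, 23.0369) (17.492, 23.83) (23.3666, 51) (0, 51)]  |A|=591.8027
7. ⊥bis P7·P5 via (24.385,36.14): [(0, 22.5535) (8.7872, 20.4277) (16.2697, 23.0369) (17.492, 23.83) (21.9144, 44.2834) (19.8766, 51) (0, 51)]  |A|=580.0823
8. ⊥bis P7·P6 via (16.18,24.365): [(0, 22.5535) (0.4343, 22.4484) (17.6463, 24.5435) (21.9144, 44.2834) (19.8766, 51) (0, 51)]  |A|=549.7261
9. ⊥bis P7·P8 via (21.975,25.365): [(0, 22.5535) (0.4343, 22.4484) (17.6463, 24.5435) (21.9144, 44.2834) (19.8766, 51) (0, 51)]  |A|=549.7261
10. canonical 6-gon: [(0, 22.5535) (0.4343, 22.4484) (17.6463, 24.5435) (21.9144, 44.2834) (19.8766, 51) (0, 51)]
11. shoelace: 549.7261

Area of P7's cell: 549.7261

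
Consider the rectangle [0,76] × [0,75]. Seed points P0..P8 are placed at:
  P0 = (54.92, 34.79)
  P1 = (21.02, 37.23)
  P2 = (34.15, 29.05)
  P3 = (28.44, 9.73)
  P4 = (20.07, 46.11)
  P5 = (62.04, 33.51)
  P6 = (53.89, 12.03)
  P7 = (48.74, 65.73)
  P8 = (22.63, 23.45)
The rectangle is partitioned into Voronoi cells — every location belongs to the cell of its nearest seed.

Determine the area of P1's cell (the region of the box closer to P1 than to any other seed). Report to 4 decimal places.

1. box [0,76]×[0,75]: [(0, 0) (76, 0) (76, 75) (0, 75)]
2. ⊥bis P1·P0 via (37.97,36.01): [(0, 0) (35.3781, 0) (40.7764, 75) (0, 75)]  |A|=2855.7934
3. ⊥bis P1·P2 via (27.585,33.14): [(0, 0) (6.9388, 0) (39.093, 51.6118) (40.7764, 75) (0, 75)]  |A|=2121.8893
4. ⊥bis P1·P3 via (24.73,23.48): [(0, 16.8074) (20.9276, 22.4541) (39.093, 51.6118) (40.7764, 75) (0, 75)]  |A|=1868.118
5. ⊥bis P1·P4 via (20.545,41.67): [(0, 39.4721) (0, 16.8074) (20.9276, 22.4541) (33.7814, 43.0861)]  |A|=562.4212
6. ⊥bis P1·P5 via (41.53,35.37): [(0, 39.4721) (0, 16.8074) (20.9276, 22.4541) (33.7814, 43.0861)]  |A|=562.4212
7. ⊥bis P1·P6 via (37.455,24.63): [(0, 39.4721) (0, 16.8074) (20.9276, 22.4541) (33.7814, 43.0861)]  |A|=562.4212
8. ⊥bis P1·P7 via (34.88,51.48): [(0, 39.4721) (0, 16.8074) (20.9276, 22.4541) (33.7814, 43.0861)]  |A|=562.4212
9. ⊥bis P1·P8 via (21.825,30.34): [(0, 39.4721) (0, 27.7901) (26.1558, 30.846) (33.7814, 43.0861)]  |A|=345.74
10. canonical 4-gon: [(0, 39.4721) (0, 27.7901) (26.1558, 30.846) (33.7814, 43.0861)]
11. shoelace: 345.74

Area of P1's cell: 345.7400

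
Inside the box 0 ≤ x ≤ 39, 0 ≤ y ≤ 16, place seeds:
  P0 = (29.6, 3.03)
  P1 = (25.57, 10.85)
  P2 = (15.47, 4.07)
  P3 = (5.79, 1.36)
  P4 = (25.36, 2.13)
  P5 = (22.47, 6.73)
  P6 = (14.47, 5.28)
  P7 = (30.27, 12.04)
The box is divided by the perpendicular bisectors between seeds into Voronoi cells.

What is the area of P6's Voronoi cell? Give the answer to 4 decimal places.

Area of P6's cell: 124.7629

1. box [0,39]×[0,16]: [(0, 0) (39, 0) (39, 16) (0, 16)]
2. ⊥bis P6·P0 via (22.035,4.155): [(0, 0) (21.4171, 0) (23.7965, 16) (0, 16)]  |A|=361.7087
3. ⊥bis P6·P1 via (20.02,8.065): [(0, 0) (21.4171, 0) (22.0229, 4.0736) (16.0382, 16) (0, 16)]  |A|=315.4445
4. ⊥bis P6·P2 via (14.97,4.675): [(0, 0) (9.3132, 0) (19.7421, 8.6189) (16.0382, 16) (0, 16)]  |A|=257.2615
5. ⊥bis P6·P3 via (10.13,3.32): [(10.9999, 1.3939) (19.7421, 8.6189) (16.0382, 16) (4.4035, 16)]  |A|=130.6125
6. ⊥bis P6·P4 via (19.915,3.705): [(10.9999, 1.3939) (19.7421, 8.6189) (16.0382, 16) (4.4035, 16)]  |A|=130.6125
7. ⊥bis P6·P5 via (18.47,6.005): [(10.9999, 1.3939) (18.2237, 7.364) (17.0091, 14.0652) (16.0382, 16) (4.4035, 16)]  |A|=124.7629
8. ⊥bis P6·P7 via (22.37,8.66): [(10.9999, 1.3939) (18.2237, 7.364) (17.0091, 14.0652) (16.0382, 16) (4.4035, 16)]  |A|=124.7629
9. canonical 5-gon: [(10.9999, 1.3939) (18.2237, 7.364) (17.0091, 14.0652) (16.0382, 16) (4.4035, 16)]
10. shoelace: 124.7629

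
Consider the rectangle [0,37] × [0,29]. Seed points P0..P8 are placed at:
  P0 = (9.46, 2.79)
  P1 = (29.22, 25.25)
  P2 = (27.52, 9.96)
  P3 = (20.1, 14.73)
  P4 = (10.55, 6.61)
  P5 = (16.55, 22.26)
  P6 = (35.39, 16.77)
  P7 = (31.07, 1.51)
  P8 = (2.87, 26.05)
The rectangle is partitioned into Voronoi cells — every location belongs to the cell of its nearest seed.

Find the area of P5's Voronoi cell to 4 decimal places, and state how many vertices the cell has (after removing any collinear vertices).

1. box [0,37]×[0,29]: [(0, 0) (37, 0) (37, 29) (0, 29)]
2. ⊥bis P5·P0 via (13.005,12.525): [(0, 17.2608) (37, 3.7872) (37, 29) (0, 29)]  |A|=683.6122
3. ⊥bis P5·P1 via (22.885,23.755): [(0, 17.2608) (26.7132, 7.5332) (21.6472, 29) (0, 29)]  |A|=389.145
4. ⊥bis P5·P2 via (22.035,16.11): [(0, 17.2608) (16.5627, 11.2295) (24.2277, 18.0656) (21.6472, 29) (0, 29)]  |A|=340.2843
5. ⊥bis P5·P3 via (18.325,18.495): [(0, 17.2608) (8.862, 14.0337) (23.5455, 20.9562) (21.6472, 29) (0, 29)]  |A|=279.6321
6. ⊥bis P5·P4 via (13.55,14.435): [(0, 19.6299) (11.434, 15.2463) (23.5455, 20.9562) (21.6472, 29) (0, 29)]  |A|=256.565
7. ⊥bis P5·P6 via (25.97,19.515): [(0, 19.6299) (11.434, 15.2463) (23.5455, 20.9562) (21.6472, 29) (0, 29)]  |A|=256.565
8. ⊥bis P5·P7 via (23.81,11.885): [(0, 19.6299) (11.434, 15.2463) (23.5455, 20.9562) (21.6472, 29) (0, 29)]  |A|=256.565
9. ⊥bis P5·P8 via (9.71,24.155): [(7.6444, 16.6991) (11.434, 15.2463) (23.5455, 20.9562) (21.6472, 29) (11.0523, 29)]  |A|=152.7743
10. canonical 5-gon: [(7.6444, 16.6991) (11.434, 15.2463) (23.5455, 20.9562) (21.6472, 29) (11.0523, 29)]
11. shoelace: 152.7743

Area of P5's cell: 152.7743 (5 vertices)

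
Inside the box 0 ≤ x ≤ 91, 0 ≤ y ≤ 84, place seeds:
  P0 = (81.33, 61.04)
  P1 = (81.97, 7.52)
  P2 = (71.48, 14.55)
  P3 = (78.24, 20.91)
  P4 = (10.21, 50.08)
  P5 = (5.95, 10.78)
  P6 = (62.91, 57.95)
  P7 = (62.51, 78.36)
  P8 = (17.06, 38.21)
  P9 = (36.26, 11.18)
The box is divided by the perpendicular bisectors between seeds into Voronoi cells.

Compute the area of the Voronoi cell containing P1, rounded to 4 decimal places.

Area of P1's cell: 256.5998

1. box [0,91]×[0,84]: [(0, 0) (91, 0) (91, 84) (0, 84)]
2. ⊥bis P1·P0 via (81.65,34.28): [(0, 33.3036) (0, 0) (91, 0) (91, 34.3918)]  |A|=3080.1419
3. ⊥bis P1·P2 via (76.725,11.035): [(69.3298, 0) (91, 0) (91, 32.3358)]  |A|=350.3624
4. ⊥bis P1·P3 via (80.105,14.215): [(78.5695, 13.7872) (69.3298, 0) (91, 0) (91, 17.25)]  |A|=256.5998
5. ⊥bis P1·P4 via (46.09,28.8): [(78.5695, 13.7872) (69.3298, 0) (91, 0) (91, 17.25)]  |A|=256.5998
6. ⊥bis P1·P5 via (43.96,9.15): [(78.5695, 13.7872) (69.3298, 0) (91, 0) (91, 17.25)]  |A|=256.5998
7. ⊥bis P1·P6 via (72.44,32.735): [(78.5695, 13.7872) (69.3298, 0) (91, 0) (91, 17.25)]  |A|=256.5998
8. ⊥bis P1·P7 via (72.24,42.94): [(78.5695, 13.7872) (69.3298, 0) (91, 0) (91, 17.25)]  |A|=256.5998
9. ⊥bis P1·P8 via (49.515,22.865): [(78.5695, 13.7872) (69.3298, 0) (91, 0) (91, 17.25)]  |A|=256.5998
10. ⊥bis P1·P9 via (59.115,9.35): [(78.5695, 13.7872) (69.3298, 0) (91, 0) (91, 17.25)]  |A|=256.5998
11. canonical 4-gon: [(78.5695, 13.7872) (69.3298, 0) (91, 0) (91, 17.25)]
12. shoelace: 256.5998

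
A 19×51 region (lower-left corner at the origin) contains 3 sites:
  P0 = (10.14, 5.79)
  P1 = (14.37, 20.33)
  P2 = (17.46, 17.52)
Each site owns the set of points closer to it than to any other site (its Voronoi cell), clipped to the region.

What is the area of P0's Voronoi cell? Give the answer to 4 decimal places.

1. box [0,19]×[0,51]: [(0, 0) (19, 0) (19, 51) (0, 51)]
2. ⊥bis P0·P1 via (12.255,13.06): [(0, 16.6252) (0, 0) (19, 0) (19, 11.0977)]  |A|=263.3683
3. ⊥bis P0·P2 via (13.8,11.655): [(10.9316, 13.445) (0, 16.6252) (0, 0) (19, 0) (19, 8.41)]  |A|=252.5254
4. canonical 5-gon: [(10.9316, 13.445) (0, 16.6252) (0, 0) (19, 0) (19, 8.41)]
5. shoelace: 252.5254

Area of P0's cell: 252.5254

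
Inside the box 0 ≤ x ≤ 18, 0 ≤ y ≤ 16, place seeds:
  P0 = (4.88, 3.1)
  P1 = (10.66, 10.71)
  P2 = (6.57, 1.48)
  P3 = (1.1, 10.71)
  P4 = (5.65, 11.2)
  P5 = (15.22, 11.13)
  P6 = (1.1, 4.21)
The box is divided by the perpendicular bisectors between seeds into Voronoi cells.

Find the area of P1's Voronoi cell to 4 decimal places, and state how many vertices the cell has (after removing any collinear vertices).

1. box [0,18]×[0,16]: [(0, 0) (18, 0) (18, 16) (0, 16)]
2. ⊥bis P1·P0 via (7.77,6.905): [(0, 12.8065) (16.8612, 0) (18, 0) (18, 16) (0, 16)]  |A|=180.0334
3. ⊥bis P1·P2 via (8.615,6.095): [(0, 12.8065) (9.1466, 5.8594) (18, 1.9363) (18, 16) (0, 16)]  |A|=168.1255
4. ⊥bis P1·P3 via (5.88,10.71): [(5.88, 8.3405) (9.1466, 5.8594) (18, 1.9363) (18, 16) (5.88, 16)]  |A|=136.2178
5. ⊥bis P1·P4 via (8.155,10.955): [(7.7597, 6.9129) (9.1466, 5.8594) (18, 1.9363) (18, 16) (8.6484, 16)]  |A|=116.4406
6. ⊥bis P1·P5 via (12.94,10.92): [(7.7597, 6.9129) (9.1466, 5.8594) (13.5873, 3.8917) (12.4721, 16) (8.6484, 16)]  |A|=51.9447
7. ⊥bis P1·P6 via (5.88,7.46): [(7.7597, 6.9129) (9.1466, 5.8594) (13.5873, 3.8917) (12.4721, 16) (8.6484, 16)]  |A|=51.9447
8. canonical 5-gon: [(7.7597, 6.9129) (9.1466, 5.8594) (13.5873, 3.8917) (12.4721, 16) (8.6484, 16)]
9. shoelace: 51.9447

Area of P1's cell: 51.9447 (5 vertices)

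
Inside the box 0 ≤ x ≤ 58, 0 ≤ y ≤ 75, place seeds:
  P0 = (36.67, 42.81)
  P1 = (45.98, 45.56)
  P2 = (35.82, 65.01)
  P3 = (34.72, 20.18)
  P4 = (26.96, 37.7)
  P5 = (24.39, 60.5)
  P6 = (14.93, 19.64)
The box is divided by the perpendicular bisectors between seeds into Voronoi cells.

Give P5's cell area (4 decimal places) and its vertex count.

Area of P5's cell: 803.6283 (5 vertices)

1. box [0,58]×[0,75]: [(0, 0) (58, 0) (58, 75) (0, 75)]
2. ⊥bis P5·P0 via (30.53,51.655): [(0, 30.4618) (58, 70.7241) (58, 75) (0, 75)]  |A|=1415.6113
3. ⊥bis P5·P1 via (35.185,53.03): [(0, 30.4618) (37.6571, 56.6025) (50.388, 75) (0, 75)]  |A|=1302.0974
4. ⊥bis P5·P2 via (30.105,62.755): [(0, 30.4618) (33.6345, 53.81) (25.2734, 75) (0, 75)]  |A|=1016.7811
5. ⊥bis P5·P3 via (29.555,40.34): [(0, 32.768) (5.2657, 34.1171) (33.6345, 53.81) (25.2734, 75) (0, 75)]  |A|=1010.7092
6. ⊥bis P5·P4 via (25.675,49.1): [(0, 46.2059) (27.077, 49.258) (33.6345, 53.81) (25.2734, 75) (0, 75)]  |A|=803.6283
7. ⊥bis P5·P6 via (19.66,40.07): [(0, 46.2059) (27.077, 49.258) (33.6345, 53.81) (25.2734, 75) (0, 75)]  |A|=803.6283
8. canonical 5-gon: [(0, 46.2059) (27.077, 49.258) (33.6345, 53.81) (25.2734, 75) (0, 75)]
9. shoelace: 803.6283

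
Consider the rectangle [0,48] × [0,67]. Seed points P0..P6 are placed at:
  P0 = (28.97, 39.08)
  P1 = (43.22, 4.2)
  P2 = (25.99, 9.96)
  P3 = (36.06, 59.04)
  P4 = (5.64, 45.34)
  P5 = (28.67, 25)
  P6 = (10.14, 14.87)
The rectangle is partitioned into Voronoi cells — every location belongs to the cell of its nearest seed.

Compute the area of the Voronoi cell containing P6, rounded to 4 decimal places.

1. box [0,48]×[0,67]: [(0, 0) (48, 0) (48, 67) (0, 67)]
2. ⊥bis P6·P0 via (19.555,26.975): [(0, 42.1844) (0, 0) (48, 0) (48, 4.8511)]  |A|=1128.8533
3. ⊥bis P6·P1 via (26.68,9.535): [(29.7481, 19.047) (0, 42.1844) (0, 0) (23.6045, 0)]  |A|=852.2513
4. ⊥bis P6·P2 via (18.065,12.415): [(21.989, 25.0819) (0, 42.1844) (0, 0) (14.2191, 0)]  |A|=642.1169
5. ⊥bis P6·P3 via (23.1,36.955): [(21.989, 25.0819) (0, 42.1844) (0, 0) (14.2191, 0)]  |A|=642.1169
6. ⊥bis P6·P4 via (7.89,30.105): [(21.989, 25.0819) (14.3114, 31.0534) (0, 28.9398) (0, 0) (14.2191, 0)]  |A|=547.3419
7. ⊥bis P6·P5 via (19.405,19.935): [(20.0366, 18.7796) (13.4004, 30.9188) (0, 28.9398) (0, 0) (14.2191, 0)]  |A|=511.3436
8. canonical 5-gon: [(20.0366, 18.7796) (13.4004, 30.9188) (0, 28.9398) (0, 0) (14.2191, 0)]
9. shoelace: 511.3436

Area of P6's cell: 511.3436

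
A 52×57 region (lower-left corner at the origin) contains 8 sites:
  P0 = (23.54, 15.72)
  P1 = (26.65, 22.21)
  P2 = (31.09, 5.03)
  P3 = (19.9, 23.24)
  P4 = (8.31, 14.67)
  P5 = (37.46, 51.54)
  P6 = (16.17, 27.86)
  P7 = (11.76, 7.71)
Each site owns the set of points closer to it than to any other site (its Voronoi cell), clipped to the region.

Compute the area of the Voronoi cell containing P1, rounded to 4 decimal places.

1. box [0,52]×[0,57]: [(0, 0) (52, 0) (52, 57) (0, 57)]
2. ⊥bis P1·P0 via (25.095,18.965): [(0, 30.9905) (52, 6.0722) (52, 57) (0, 57)]  |A|=2000.3711
3. ⊥bis P1·P2 via (28.87,13.62): [(0, 30.9905) (33.6637, 14.8589) (52, 19.5977) (52, 57) (0, 57)]  |A|=1876.3668
4. ⊥bis P1·P3 via (23.275,22.725): [(22.8644, 20.0339) (33.6637, 14.8589) (52, 19.5977) (52, 57) (28.5051, 57)]  |A|=1052.1603
5. ⊥bis P1·P4 via (17.48,18.44): [(22.8644, 20.0339) (33.6637, 14.8589) (52, 19.5977) (52, 57) (28.5051, 57)]  |A|=1052.1603
6. ⊥bis P1·P5 via (32.055,36.875): [(25.7867, 39.1853) (22.8644, 20.0339) (33.6637, 14.8589) (52, 19.5977) (52, 29.524)]  |A|=482.7643
7. ⊥bis P1·P6 via (21.41,25.035): [(28.4997, 38.1854) (24.5029, 30.7719) (22.8644, 20.0339) (33.6637, 14.8589) (52, 19.5977) (52, 29.524)]  |A|=470.71
8. ⊥bis P1·P7 via (19.205,14.96): [(28.4997, 38.1854) (24.5029, 30.7719) (22.8644, 20.0339) (33.6637, 14.8589) (52, 19.5977) (52, 29.524)]  |A|=470.71
9. canonical 6-gon: [(28.4997, 38.1854) (24.5029, 30.7719) (22.8644, 20.0339) (33.6637, 14.8589) (52, 19.5977) (52, 29.524)]
10. shoelace: 470.71

Area of P1's cell: 470.7100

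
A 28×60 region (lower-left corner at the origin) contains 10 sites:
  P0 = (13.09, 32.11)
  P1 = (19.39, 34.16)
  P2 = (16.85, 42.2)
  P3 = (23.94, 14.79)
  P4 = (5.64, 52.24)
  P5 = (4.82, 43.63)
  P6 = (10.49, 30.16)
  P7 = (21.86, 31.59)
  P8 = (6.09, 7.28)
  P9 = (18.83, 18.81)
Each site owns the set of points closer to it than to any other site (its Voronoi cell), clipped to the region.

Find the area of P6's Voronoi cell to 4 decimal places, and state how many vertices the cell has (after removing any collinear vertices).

Area of P6's cell: 192.5236 (5 vertices)

1. box [0,28]×[0,60]: [(0, 0) (28, 0) (28, 60) (0, 60)]
2. ⊥bis P6·P0 via (11.79,31.135): [(0, 46.855) (0, 0) (28, 0) (28, 9.5217)]  |A|=789.2733
3. ⊥bis P6·P1 via (14.94,32.16): [(20.7998, 19.1219) (0, 46.855) (0, 0) (28, 0) (28, 3.1015)]  |A|=766.1601
4. ⊥bis P6·P2 via (13.67,36.18): [(20.7998, 19.1219) (4.2901, 41.1348) (0, 43.401) (0, 0) (28, 0) (28, 3.1015)]  |A|=758.7511
5. ⊥bis P6·P3 via (17.215,22.475): [(17.861, 23.0403) (4.2901, 41.1348) (0, 43.401) (0, 7.4105)]  |A|=344.8506
6. ⊥bis P6·P4 via (8.065,41.2): [(17.861, 23.0403) (4.7821, 40.4789) (0, 39.4285) (0, 7.4105)]  |A|=334.5025
7. ⊥bis P6·P5 via (7.655,36.895): [(17.861, 23.0403) (7.5144, 36.8358) (0, 33.6727) (0, 7.4105)]  |A|=302.7313
8. ⊥bis P6·P7 via (16.175,30.875): [(17.2298, 22.488) (17.0192, 24.1627) (7.5144, 36.8358) (0, 33.6727) (0, 7.4105)]  |A|=302.1446
9. ⊥bis P6·P8 via (8.29,18.72): [(12.0891, 17.9894) (17.2298, 22.488) (17.0192, 24.1627) (7.5144, 36.8358) (0, 33.6727) (0, 20.3142)]  |A|=224.1473
10. ⊥bis P6·P9 via (14.66,24.485): [(7.1204, 18.9449) (16.0252, 25.4881) (7.5144, 36.8358) (0, 33.6727) (0, 20.3142)]  |A|=192.5236
11. canonical 5-gon: [(7.1204, 18.9449) (16.0252, 25.4881) (7.5144, 36.8358) (0, 33.6727) (0, 20.3142)]
12. shoelace: 192.5236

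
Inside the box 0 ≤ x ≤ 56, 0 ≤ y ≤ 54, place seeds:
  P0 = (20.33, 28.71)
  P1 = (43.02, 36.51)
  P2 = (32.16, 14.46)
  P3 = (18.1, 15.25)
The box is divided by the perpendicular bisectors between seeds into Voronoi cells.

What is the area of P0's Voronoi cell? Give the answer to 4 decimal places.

Area of P0's cell: 904.3889

1. box [0,56]×[0,54]: [(0, 0) (56, 0) (56, 54) (0, 54)]
2. ⊥bis P0·P1 via (31.675,32.61): [(0, 0) (42.8851, 0) (24.3219, 54) (0, 54)]  |A|=1814.5898
3. ⊥bis P0·P2 via (26.245,21.585): [(0, 0) (0.2445, 0) (33.4179, 27.5398) (24.3219, 54) (0, 54)]  |A|=1227.432
4. ⊥bis P0·P3 via (19.215,21.98): [(0, 25.1635) (25.4721, 20.9433) (33.4179, 27.5398) (24.3219, 54) (0, 54)]  |A|=904.3889
5. canonical 5-gon: [(0, 25.1635) (25.4721, 20.9433) (33.4179, 27.5398) (24.3219, 54) (0, 54)]
6. shoelace: 904.3889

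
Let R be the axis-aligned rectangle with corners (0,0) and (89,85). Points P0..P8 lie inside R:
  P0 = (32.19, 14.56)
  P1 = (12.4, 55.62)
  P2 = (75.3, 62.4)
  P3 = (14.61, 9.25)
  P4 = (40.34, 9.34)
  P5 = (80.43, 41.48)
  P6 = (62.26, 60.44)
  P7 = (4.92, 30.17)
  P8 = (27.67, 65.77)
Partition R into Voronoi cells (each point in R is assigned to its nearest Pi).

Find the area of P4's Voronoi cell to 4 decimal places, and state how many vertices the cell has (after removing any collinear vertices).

1. box [0,89]×[0,85]: [(0, 0) (89, 0) (89, 85) (0, 85)]
2. ⊥bis P4·P0 via (36.265,11.95): [(28.6111, 0) (89, 0) (89, 85) (83.0529, 85)]  |A|=2819.2805
3. ⊥bis P4·P1 via (26.37,32.48): [(63.9427, 55.1633) (28.6111, 0) (89, 0) (89, 70.2908)]  |A|=2546.2718
4. ⊥bis P4·P2 via (57.82,35.87): [(53.4357, 38.7587) (28.6111, 0) (89, 0) (89, 15.3262)]  |A|=1442.8299
5. ⊥bis P4·P3 via (27.475,9.295): [(53.4357, 38.7587) (28.6111, 0) (89, 0) (89, 15.3262)]  |A|=1442.8299
6. ⊥bis P4·P5 via (60.385,25.41): [(51.7693, 36.1569) (28.6111, 0) (80.7561, 0)]  |A|=942.6993
7. ⊥bis P4·P6 via (51.3,34.89): [(53.5632, 33.9192) (51.0316, 35.0051) (28.6111, 0) (80.7561, 0)]  |A|=940.8409
8. ⊥bis P4·P7 via (22.63,19.755): [(53.5632, 33.9192) (51.0316, 35.0051) (28.6111, 0) (80.7561, 0)]  |A|=940.8409
9. ⊥bis P4·P8 via (34.005,37.555): [(53.5632, 33.9192) (51.0316, 35.0051) (28.6111, 0) (80.7561, 0)]  |A|=940.8409
10. canonical 4-gon: [(53.5632, 33.9192) (51.0316, 35.0051) (28.6111, 0) (80.7561, 0)]
11. shoelace: 940.8409

Area of P4's cell: 940.8409 (4 vertices)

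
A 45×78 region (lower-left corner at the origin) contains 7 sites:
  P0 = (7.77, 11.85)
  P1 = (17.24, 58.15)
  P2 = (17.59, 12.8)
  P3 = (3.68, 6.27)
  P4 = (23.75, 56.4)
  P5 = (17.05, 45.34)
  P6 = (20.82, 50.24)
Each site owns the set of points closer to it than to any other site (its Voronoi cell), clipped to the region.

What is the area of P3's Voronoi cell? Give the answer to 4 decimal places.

Area of P3's cell: 114.9305

1. box [0,45]×[0,78]: [(0, 0) (45, 0) (45, 78) (0, 78)]
2. ⊥bis P3·P0 via (5.725,9.06): [(0, 13.2563) (0, 0) (18.0856, 0)]  |A|=119.8738
3. ⊥bis P3·P1 via (10.46,32.21): [(0, 13.2563) (0, 0) (18.0856, 0)]  |A|=119.8738
4. ⊥bis P3·P2 via (10.635,9.535): [(13.5508, 3.3239) (0, 13.2563) (0, 0) (15.1112, 0)]  |A|=114.9305
5. ⊥bis P3·P4 via (13.715,31.335): [(13.5508, 3.3239) (0, 13.2563) (0, 0) (15.1112, 0)]  |A|=114.9305
6. ⊥bis P3·P5 via (10.365,25.805): [(13.5508, 3.3239) (0, 13.2563) (0, 0) (15.1112, 0)]  |A|=114.9305
7. ⊥bis P3·P6 via (12.25,28.255): [(13.5508, 3.3239) (0, 13.2563) (0, 0) (15.1112, 0)]  |A|=114.9305
8. canonical 4-gon: [(13.5508, 3.3239) (0, 13.2563) (0, 0) (15.1112, 0)]
9. shoelace: 114.9305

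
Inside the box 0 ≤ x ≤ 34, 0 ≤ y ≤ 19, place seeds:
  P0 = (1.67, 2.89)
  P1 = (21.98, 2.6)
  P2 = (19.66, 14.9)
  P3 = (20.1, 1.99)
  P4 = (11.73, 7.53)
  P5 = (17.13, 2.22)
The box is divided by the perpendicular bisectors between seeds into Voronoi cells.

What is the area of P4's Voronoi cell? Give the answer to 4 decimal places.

Area of P4's cell: 167.7727

1. box [0,34]×[0,19]: [(0, 0) (34, 0) (34, 19) (0, 19)]
2. ⊥bis P4·P0 via (6.7,5.21): [(9.103, 0) (34, 0) (34, 19) (0.3396, 19)]  |A|=556.2951
3. ⊥bis P4·P1 via (16.855,5.065): [(9.103, 0) (14.4189, 0) (23.5574, 19) (0.3396, 19)]  |A|=271.0695
4. ⊥bis P4·P2 via (15.695,11.215): [(9.103, 0) (14.4189, 0) (18.4086, 8.2952) (8.4598, 19) (0.3396, 19)]  |A|=190.2607
5. ⊥bis P4·P3 via (15.915,4.76): [(9.103, 0) (12.7644, 0) (18.3188, 8.3918) (8.4598, 19) (0.3396, 19)]  |A|=182.7536
6. ⊥bis P4·P5 via (14.43,4.875): [(9.103, 0) (9.6362, 0) (18.1096, 8.6169) (8.4598, 19) (0.3396, 19)]  |A|=167.7727
7. canonical 5-gon: [(9.103, 0) (9.6362, 0) (18.1096, 8.6169) (8.4598, 19) (0.3396, 19)]
8. shoelace: 167.7727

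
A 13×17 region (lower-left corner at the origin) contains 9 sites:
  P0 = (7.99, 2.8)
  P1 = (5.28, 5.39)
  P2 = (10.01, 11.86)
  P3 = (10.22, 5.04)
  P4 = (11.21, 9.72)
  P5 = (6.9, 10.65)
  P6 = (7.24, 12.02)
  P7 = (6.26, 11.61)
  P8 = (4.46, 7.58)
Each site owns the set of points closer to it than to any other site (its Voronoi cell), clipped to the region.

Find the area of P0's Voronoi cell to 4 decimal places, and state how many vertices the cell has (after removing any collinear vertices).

1. box [0,13]×[0,17]: [(0, 0) (13, 0) (13, 17) (0, 17)]
2. ⊥bis P0·P1 via (6.635,4.095): [(2.7213, 0) (13, 0) (13, 10.7549)]  |A|=55.2731
3. ⊥bis P0·P2 via (9,7.33): [(9.5991, 7.1964) (2.7213, 0) (13, 0) (13, 6.4382)]  |A|=47.9327
4. ⊥bis P0·P3 via (9.105,3.92): [(7.7536, 5.2654) (2.7213, 0) (13, 0) (13, 0.0424)]  |A|=27.1718
5. ⊥bis P0·P4 via (9.6,6.26): [(7.7536, 5.2654) (2.7213, 0) (13, 0) (13, 0.0424)]  |A|=27.1718
6. ⊥bis P0·P5 via (7.445,6.725): [(7.7536, 5.2654) (2.7213, 0) (13, 0) (13, 0.0424)]  |A|=27.1718
7. ⊥bis P0·P6 via (7.615,7.41): [(7.7536, 5.2654) (2.7213, 0) (13, 0) (13, 0.0424)]  |A|=27.1718
8. ⊥bis P0·P7 via (7.125,7.205): [(7.7536, 5.2654) (2.7213, 0) (13, 0) (13, 0.0424)]  |A|=27.1718
9. ⊥bis P0·P8 via (6.225,5.19): [(7.7536, 5.2654) (2.7213, 0) (13, 0) (13, 0.0424)]  |A|=27.1718
10. canonical 4-gon: [(7.7536, 5.2654) (2.7213, 0) (13, 0) (13, 0.0424)]
11. shoelace: 27.1718

Area of P0's cell: 27.1718 (4 vertices)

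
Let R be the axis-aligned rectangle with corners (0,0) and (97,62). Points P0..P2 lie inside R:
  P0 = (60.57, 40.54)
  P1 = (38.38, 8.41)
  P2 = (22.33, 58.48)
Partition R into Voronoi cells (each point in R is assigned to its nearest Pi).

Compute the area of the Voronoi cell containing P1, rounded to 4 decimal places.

1. box [0,97]×[0,62]: [(0, 0) (97, 0) (97, 62) (0, 62)]
2. ⊥bis P1·P0 via (49.475,24.475): [(0, 58.644) (0, 0) (84.9136, 0)]  |A|=2489.8359
3. ⊥bis P1·P2 via (30.355,33.445): [(34.543, 34.7875) (0, 23.7147) (0, 0) (84.9136, 0)]  |A|=1886.553
4. canonical 4-gon: [(34.543, 34.7875) (0, 23.7147) (0, 0) (84.9136, 0)]
5. shoelace: 1886.553

Area of P1's cell: 1886.5530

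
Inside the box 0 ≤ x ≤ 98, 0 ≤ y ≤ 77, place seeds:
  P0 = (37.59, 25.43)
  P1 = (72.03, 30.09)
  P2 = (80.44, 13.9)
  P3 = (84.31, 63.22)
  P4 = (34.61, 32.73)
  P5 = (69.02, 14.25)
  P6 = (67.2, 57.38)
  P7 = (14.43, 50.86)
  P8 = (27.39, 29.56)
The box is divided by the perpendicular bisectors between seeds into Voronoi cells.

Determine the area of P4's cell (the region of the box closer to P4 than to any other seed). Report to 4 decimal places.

Area of P4's cell: 503.2892

1. box [0,98]×[0,77]: [(0, 0) (98, 0) (98, 77) (0, 77)]
2. ⊥bis P4·P0 via (36.1,29.08): [(0, 14.3433) (98, 54.3488) (98, 77) (0, 77)]  |A|=4180.0893
3. ⊥bis P4·P1 via (53.32,31.41): [(0, 14.3433) (53.6614, 36.2489) (56.5364, 77) (0, 77)]  |A|=2833.0834
4. ⊥bis P4·P2 via (57.525,23.315): [(0, 14.3433) (53.6614, 36.2489) (56.5364, 77) (0, 77)]  |A|=2833.0834
5. ⊥bis P4·P3 via (59.46,47.975): [(0, 14.3433) (53.6614, 36.2489) (55.0014, 55.2427) (41.6537, 77) (0, 77)]  |A|=2671.1799
6. ⊥bis P4·P5 via (51.815,23.49): [(0, 14.3433) (53.6614, 36.2489) (55.0014, 55.2427) (41.6537, 77) (0, 77)]  |A|=2671.1799
7. ⊥bis P4·P6 via (50.905,45.055): [(0, 14.3433) (53.6614, 36.2489) (53.9945, 40.9704) (26.7429, 77) (0, 77)]  |A|=2296.3581
8. ⊥bis P4·P7 via (24.52,41.795): [(0, 14.5025) (0, 14.3433) (53.6614, 36.2489) (53.9945, 40.9704) (40.1837, 59.2298)]  |A|=803.0551
9. ⊥bis P4·P8 via (31,31.145): [(25.7318, 43.1438) (32.544, 27.6284) (53.6614, 36.2489) (53.9945, 40.9704) (40.1837, 59.2298)]  |A|=503.2892
10. canonical 5-gon: [(25.7318, 43.1438) (32.544, 27.6284) (53.6614, 36.2489) (53.9945, 40.9704) (40.1837, 59.2298)]
11. shoelace: 503.2892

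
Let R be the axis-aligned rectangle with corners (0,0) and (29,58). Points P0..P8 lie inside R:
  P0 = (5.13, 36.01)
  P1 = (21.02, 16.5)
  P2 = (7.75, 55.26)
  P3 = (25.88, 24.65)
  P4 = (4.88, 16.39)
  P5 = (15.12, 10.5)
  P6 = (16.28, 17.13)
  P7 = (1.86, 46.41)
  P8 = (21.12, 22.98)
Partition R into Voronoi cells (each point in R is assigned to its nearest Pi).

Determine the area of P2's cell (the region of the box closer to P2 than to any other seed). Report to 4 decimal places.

1. box [0,29]×[0,58]: [(0, 0) (29, 0) (29, 58) (0, 58)]
2. ⊥bis P2·P0 via (6.44,45.635): [(0, 46.5115) (29, 42.5645) (29, 58) (0, 58)]  |A|=390.3979
3. ⊥bis P2·P1 via (14.385,35.88): [(0, 46.5115) (29, 42.5645) (29, 58) (0, 58)]  |A|=390.3979
4. ⊥bis P2·P3 via (16.815,39.955): [(0, 46.5115) (22.6744, 43.4254) (29, 47.1721) (29, 58) (0, 58)]  |A|=375.825
5. ⊥bis P2·P4 via (6.315,35.825): [(0, 46.5115) (22.6744, 43.4254) (29, 47.1721) (29, 58) (0, 58)]  |A|=375.825
6. ⊥bis P2·P5 via (11.435,32.88): [(0, 46.5115) (22.6744, 43.4254) (29, 47.1721) (29, 58) (0, 58)]  |A|=375.825
7. ⊥bis P2·P6 via (12.015,36.195): [(0, 46.5115) (22.6744, 43.4254) (29, 47.1721) (29, 58) (0, 58)]  |A|=375.825
8. ⊥bis P2·P7 via (4.805,50.835): [(0, 54.0329) (14.2065, 44.5779) (22.6744, 43.4254) (29, 47.1721) (29, 58) (0, 58)]  |A|=322.3986
9. ⊥bis P2·P8 via (14.435,39.12): [(0, 54.0329) (14.2065, 44.5779) (22.6744, 43.4254) (29, 47.1721) (29, 58) (0, 58)]  |A|=322.3986
10. canonical 6-gon: [(0, 54.0329) (14.2065, 44.5779) (22.6744, 43.4254) (29, 47.1721) (29, 58) (0, 58)]
11. shoelace: 322.3986

Area of P2's cell: 322.3986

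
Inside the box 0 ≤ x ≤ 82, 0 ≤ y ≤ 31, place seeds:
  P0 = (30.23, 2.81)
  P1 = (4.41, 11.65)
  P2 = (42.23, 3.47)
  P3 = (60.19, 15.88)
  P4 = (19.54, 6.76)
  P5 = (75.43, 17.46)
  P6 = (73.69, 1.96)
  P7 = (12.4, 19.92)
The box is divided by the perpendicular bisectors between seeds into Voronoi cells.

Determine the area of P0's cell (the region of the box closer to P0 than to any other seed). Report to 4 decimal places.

1. box [0,82]×[0,31]: [(0, 0) (82, 0) (82, 31) (0, 31)]
2. ⊥bis P0·P1 via (17.32,7.23): [(14.8447, 0) (82, 0) (82, 31) (25.4581, 31)]  |A|=1917.3065
3. ⊥bis P0·P2 via (36.23,3.14): [(14.8447, 0) (36.4027, 0) (34.6977, 31) (25.4581, 31)]  |A|=477.3627
4. ⊥bis P0·P3 via (45.21,9.345): [(14.8447, 0) (36.4027, 0) (34.6977, 31) (25.4581, 31)]  |A|=477.3627
5. ⊥bis P0·P4 via (24.885,4.785): [(23.1169, 0) (36.4027, 0) (34.6977, 31) (34.5716, 31)]  |A|=207.8848
6. ⊥bis P0·P5 via (52.83,10.135): [(23.1169, 0) (36.4027, 0) (34.6977, 31) (34.5716, 31)]  |A|=207.8848
7. ⊥bis P0·P6 via (51.96,2.385): [(23.1169, 0) (36.4027, 0) (34.6977, 31) (34.5716, 31)]  |A|=207.8848
8. ⊥bis P0·P7 via (21.315,11.365): [(31.0741, 21.5348) (23.1169, 0) (36.4027, 0) (34.9936, 25.6192)]  |A|=196.1385
9. canonical 4-gon: [(31.0741, 21.5348) (23.1169, 0) (36.4027, 0) (34.9936, 25.6192)]
10. shoelace: 196.1385

Area of P0's cell: 196.1385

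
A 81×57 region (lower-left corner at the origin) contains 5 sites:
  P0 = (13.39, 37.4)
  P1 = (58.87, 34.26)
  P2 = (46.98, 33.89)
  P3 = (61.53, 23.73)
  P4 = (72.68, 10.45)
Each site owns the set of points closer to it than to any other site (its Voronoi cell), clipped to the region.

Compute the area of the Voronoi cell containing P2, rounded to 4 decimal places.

1. box [0,81]×[0,57]: [(0, 0) (81, 0) (81, 57) (0, 57)]
2. ⊥bis P2·P0 via (30.185,35.645): [(26.4603, 0) (81, 0) (81, 57) (32.4165, 57)]  |A|=2939.0123
3. ⊥bis P2·P1 via (52.925,34.075): [(26.4603, 0) (53.9854, 0) (52.2116, 57) (32.4165, 57)]  |A|=1348.626
4. ⊥bis P2·P3 via (54.255,28.81): [(26.4603, 0) (34.1375, 0) (53.1386, 27.2112) (52.2116, 57) (32.4165, 57)]  |A|=1078.5839
5. ⊥bis P2·P4 via (59.83,22.17): [(26.4603, 0) (34.1375, 0) (53.1386, 27.2112) (52.2116, 57) (32.4165, 57)]  |A|=1078.5839
6. canonical 5-gon: [(26.4603, 0) (34.1375, 0) (53.1386, 27.2112) (52.2116, 57) (32.4165, 57)]
7. shoelace: 1078.5839

Area of P2's cell: 1078.5839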